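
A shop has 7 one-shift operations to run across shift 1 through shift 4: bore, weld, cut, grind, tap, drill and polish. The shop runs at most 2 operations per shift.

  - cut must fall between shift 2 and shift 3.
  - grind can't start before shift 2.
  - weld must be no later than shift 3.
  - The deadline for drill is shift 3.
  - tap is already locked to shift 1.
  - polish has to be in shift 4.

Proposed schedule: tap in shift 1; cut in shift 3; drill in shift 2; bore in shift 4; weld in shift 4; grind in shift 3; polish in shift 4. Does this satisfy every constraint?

grind can't start before shift 2 — holds.
polish has to be in shift 4 — holds.
cut must fall between shift 2 and shift 3 — holds.
tap is already locked to shift 1 — holds.
The deadline for drill is shift 3 — holds.
weld must be no later than shift 3 — violated.
The shop runs at most 2 operations per shift — violated.

No — it violates: weld must be no later than shift 3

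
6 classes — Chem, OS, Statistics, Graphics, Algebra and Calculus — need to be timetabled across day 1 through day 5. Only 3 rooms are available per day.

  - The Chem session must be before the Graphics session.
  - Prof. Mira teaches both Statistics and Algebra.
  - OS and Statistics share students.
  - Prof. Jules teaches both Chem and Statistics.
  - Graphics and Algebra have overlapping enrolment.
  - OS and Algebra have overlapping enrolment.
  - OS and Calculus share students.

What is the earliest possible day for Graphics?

day 2

Precedence pushes Graphics to at least day 2.
Graphics at day 2 is achievable: Statistics=day 2, Algebra=day 3, Graphics=day 2, OS=day 1, Chem=day 1, Calculus=day 2.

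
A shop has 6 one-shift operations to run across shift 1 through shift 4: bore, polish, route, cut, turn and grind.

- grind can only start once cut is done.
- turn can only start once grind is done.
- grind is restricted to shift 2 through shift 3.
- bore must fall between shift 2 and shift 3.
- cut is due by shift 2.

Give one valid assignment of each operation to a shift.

route in shift 1; turn in shift 3; cut in shift 1; bore in shift 2; polish in shift 1; grind in shift 2

Checking: grind(shift 2) before turn(shift 3); cut(shift 1) before grind(shift 2); cut=shift 1 in [shift 1,shift 2]; bore=shift 2 in [shift 2,shift 3]; grind=shift 2 in [shift 2,shift 3].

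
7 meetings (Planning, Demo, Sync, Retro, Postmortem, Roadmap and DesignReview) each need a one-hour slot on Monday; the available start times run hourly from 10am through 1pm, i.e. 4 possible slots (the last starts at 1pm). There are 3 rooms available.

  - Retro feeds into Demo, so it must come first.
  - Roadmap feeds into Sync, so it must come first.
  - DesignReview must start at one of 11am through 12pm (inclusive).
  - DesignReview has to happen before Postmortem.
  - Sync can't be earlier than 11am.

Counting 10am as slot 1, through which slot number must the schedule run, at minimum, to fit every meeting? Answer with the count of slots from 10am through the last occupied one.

3 slots

The precedence chain requires at least 2 distinct slots.
With at most 3 per slot and 7 meetings, at least 3 slots are needed.
Propagating the time windows through the other constraints, Postmortem can't land before 12pm — that is slot 3 counting from 10am — so the schedule must run through at least 3 slots.
3 works (last occupied slot: 12pm): for example Sync in 11am, Demo in 11am, DesignReview in 11am, Planning in 10am, Postmortem in 12pm, Roadmap in 10am, Retro in 10am.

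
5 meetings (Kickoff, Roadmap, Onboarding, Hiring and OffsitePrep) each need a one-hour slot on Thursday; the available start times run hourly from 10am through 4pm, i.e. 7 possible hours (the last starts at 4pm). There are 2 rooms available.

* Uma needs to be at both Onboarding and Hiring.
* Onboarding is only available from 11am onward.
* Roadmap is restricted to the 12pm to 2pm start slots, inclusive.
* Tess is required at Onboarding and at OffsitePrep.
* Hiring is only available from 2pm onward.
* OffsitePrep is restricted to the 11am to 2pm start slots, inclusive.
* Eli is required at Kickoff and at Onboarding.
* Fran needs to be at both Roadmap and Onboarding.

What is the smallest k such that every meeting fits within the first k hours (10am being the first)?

5 hours

With at most 2 per hour and 5 meetings, at least 3 hours are needed.
Hiring can't be placed before 2pm — that is hour 5 counting from 10am — so the schedule must run through at least 5 hours.
5 works (last occupied hour: 2pm): for example Onboarding=11am, Roadmap=12pm, Hiring=2pm, OffsitePrep=12pm, Kickoff=10am.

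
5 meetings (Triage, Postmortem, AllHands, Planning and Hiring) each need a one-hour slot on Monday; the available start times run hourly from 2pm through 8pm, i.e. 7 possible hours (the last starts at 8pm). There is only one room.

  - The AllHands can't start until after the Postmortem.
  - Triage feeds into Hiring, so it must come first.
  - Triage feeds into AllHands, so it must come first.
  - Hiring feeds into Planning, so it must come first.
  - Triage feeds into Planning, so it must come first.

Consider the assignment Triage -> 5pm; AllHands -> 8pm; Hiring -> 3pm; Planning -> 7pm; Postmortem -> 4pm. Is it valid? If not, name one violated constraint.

Invalid. Triage feeds into Hiring, so it must come first.

Triage feeds into Planning, so it must come first — holds.
Triage feeds into Hiring, so it must come first — violated.
The AllHands can't start until after the Postmortem — holds.
Triage feeds into AllHands, so it must come first — holds.
There is only one room — holds.
Hiring feeds into Planning, so it must come first — holds.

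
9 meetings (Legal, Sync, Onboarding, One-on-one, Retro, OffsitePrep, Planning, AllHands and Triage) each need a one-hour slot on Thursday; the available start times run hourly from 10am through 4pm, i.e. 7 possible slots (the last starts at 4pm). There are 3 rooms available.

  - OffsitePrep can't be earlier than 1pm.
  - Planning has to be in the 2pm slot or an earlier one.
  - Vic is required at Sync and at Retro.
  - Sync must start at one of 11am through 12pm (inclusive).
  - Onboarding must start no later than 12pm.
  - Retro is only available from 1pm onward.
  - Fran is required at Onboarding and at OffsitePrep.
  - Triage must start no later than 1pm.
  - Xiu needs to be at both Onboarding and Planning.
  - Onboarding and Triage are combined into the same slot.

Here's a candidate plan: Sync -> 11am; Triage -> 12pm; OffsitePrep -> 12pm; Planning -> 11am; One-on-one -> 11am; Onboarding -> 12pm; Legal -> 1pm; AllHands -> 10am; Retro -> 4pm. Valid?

Planning has to be in the 2pm slot or an earlier one — holds.
OffsitePrep can't be earlier than 1pm — violated.
There are 3 rooms available — holds.
Fran is required at Onboarding and at OffsitePrep — violated.
Sync must start at one of 11am through 12pm (inclusive) — holds.
Triage must start no later than 1pm — holds.
Vic is required at Sync and at Retro — holds.
Retro is only available from 1pm onward — holds.
Onboarding and Triage are combined into the same slot — holds.
Xiu needs to be at both Onboarding and Planning — holds.
Onboarding must start no later than 12pm — holds.

Invalid. Fran is required at Onboarding and at OffsitePrep.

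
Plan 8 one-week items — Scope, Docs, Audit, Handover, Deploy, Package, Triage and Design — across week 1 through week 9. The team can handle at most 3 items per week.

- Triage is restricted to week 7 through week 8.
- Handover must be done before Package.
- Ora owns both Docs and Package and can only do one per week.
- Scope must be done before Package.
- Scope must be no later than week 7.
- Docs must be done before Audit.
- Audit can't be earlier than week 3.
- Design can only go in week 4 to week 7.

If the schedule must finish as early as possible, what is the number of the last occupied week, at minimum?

The precedence chain requires at least 2 distinct weeks.
With at most 3 per week and 8 tasks, at least 3 weeks are needed.
Triage can't be placed before week 7, so the schedule must run through at least week 7.
7 works (last occupied week: week 7): for example Docs -> week 1, Handover -> week 1, Design -> week 4, Package -> week 2, Audit -> week 3, Triage -> week 7, Deploy -> week 2, Scope -> week 1.

week 7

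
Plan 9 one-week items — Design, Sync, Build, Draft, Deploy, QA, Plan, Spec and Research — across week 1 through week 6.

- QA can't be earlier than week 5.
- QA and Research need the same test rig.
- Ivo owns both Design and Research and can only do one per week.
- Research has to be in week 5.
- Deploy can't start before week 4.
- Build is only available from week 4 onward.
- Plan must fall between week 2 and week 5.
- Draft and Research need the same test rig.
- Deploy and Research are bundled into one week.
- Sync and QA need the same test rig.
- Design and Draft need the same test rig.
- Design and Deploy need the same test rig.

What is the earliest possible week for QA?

week 6

QA is available from week 5.
QA at week 6 is achievable: Plan=week 2, Deploy=week 5, Design=week 1, Draft=week 2, Sync=week 1, Build=week 4, Research=week 5, Spec=week 1, QA=week 6.
Nothing earlier works — the conflict constraints rule out every week before week 6.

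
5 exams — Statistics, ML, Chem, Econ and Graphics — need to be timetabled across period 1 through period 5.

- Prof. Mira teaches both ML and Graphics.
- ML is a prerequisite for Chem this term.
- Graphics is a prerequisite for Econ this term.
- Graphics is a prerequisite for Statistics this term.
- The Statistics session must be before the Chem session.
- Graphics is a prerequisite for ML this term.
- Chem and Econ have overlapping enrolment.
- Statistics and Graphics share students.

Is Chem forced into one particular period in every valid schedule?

Chem can be period 3 (e.g. Graphics=period 1, Econ=period 2, Statistics=period 2, Chem=period 3, ML=period 2) or period 4 (e.g. Chem -> period 4, Graphics -> period 1, Econ -> period 2, ML -> period 2, Statistics -> period 2).

No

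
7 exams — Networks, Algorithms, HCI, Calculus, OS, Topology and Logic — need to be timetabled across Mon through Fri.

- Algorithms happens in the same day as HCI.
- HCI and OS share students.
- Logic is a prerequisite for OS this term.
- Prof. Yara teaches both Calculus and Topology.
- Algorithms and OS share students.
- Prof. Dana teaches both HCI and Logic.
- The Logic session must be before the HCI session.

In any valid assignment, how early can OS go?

Precedence pushes OS to at least Tue.
OS at Tue is achievable: Networks -> Mon; Logic -> Mon; Algorithms -> Wed; Topology -> Tue; HCI -> Wed; Calculus -> Mon; OS -> Tue.

Tue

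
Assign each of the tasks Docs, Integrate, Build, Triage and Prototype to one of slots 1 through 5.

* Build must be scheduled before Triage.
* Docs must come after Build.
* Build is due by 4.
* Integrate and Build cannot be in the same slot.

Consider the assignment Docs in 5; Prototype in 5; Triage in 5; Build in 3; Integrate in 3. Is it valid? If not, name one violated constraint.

Invalid. Integrate and Build cannot be in the same slot.

Build is due by 4 — holds.
Docs must come after Build — holds.
Build must be scheduled before Triage — holds.
Integrate and Build cannot be in the same slot — violated.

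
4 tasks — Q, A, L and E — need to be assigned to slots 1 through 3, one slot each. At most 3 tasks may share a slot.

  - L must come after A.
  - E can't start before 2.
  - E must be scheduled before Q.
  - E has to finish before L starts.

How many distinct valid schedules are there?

2

Enumerating: Q -> 3, A -> 1, L -> 3, E -> 2 | Q in 3; L in 3; E in 2; A in 2.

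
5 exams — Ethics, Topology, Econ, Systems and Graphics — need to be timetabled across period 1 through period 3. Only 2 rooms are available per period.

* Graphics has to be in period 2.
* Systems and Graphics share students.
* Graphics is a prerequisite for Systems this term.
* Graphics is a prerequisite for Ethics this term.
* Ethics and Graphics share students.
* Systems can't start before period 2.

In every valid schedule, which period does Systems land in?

period 3

Systems's window is period 2–period 3.
Graphics is fixed at period 2, and Systems can't share a period with Graphics.
So Systems must be period 3.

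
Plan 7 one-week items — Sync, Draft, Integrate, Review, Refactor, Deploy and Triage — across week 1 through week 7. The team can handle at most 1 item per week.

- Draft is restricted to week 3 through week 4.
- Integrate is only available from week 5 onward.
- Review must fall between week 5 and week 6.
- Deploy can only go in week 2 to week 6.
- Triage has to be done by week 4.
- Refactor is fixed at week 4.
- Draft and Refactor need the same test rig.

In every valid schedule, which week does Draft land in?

week 3

Draft's window is week 3–week 4.
Refactor is fixed at week 4, and Draft can't share a week with Refactor.
So Draft must be week 3.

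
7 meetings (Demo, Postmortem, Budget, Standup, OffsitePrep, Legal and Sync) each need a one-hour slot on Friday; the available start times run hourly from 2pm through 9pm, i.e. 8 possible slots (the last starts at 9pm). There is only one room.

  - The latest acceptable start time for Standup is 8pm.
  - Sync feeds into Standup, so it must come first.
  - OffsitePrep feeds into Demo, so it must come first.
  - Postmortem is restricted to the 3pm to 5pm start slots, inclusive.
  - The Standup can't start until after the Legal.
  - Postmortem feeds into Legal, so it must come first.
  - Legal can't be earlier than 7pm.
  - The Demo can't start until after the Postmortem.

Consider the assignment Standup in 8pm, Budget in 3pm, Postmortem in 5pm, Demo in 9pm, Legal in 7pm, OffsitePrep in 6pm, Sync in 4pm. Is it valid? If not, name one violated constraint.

Valid

Postmortem feeds into Legal, so it must come first — holds.
Legal can't be earlier than 7pm — holds.
OffsitePrep feeds into Demo, so it must come first — holds.
The latest acceptable start time for Standup is 8pm — holds.
The Standup can't start until after the Legal — holds.
Postmortem is restricted to the 3pm to 5pm start slots, inclusive — holds.
There is only one room — holds.
The Demo can't start until after the Postmortem — holds.
Sync feeds into Standup, so it must come first — holds.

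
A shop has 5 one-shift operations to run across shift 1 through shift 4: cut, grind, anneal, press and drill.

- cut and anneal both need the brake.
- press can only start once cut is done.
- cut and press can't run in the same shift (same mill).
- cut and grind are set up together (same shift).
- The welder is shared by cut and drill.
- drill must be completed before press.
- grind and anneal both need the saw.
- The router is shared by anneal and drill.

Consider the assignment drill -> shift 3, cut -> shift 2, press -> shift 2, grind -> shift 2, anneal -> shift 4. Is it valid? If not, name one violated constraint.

cut and press can't run in the same shift (same mill) — violated.
cut and grind are set up together (same shift) — holds.
grind and anneal both need the saw — holds.
The welder is shared by cut and drill — holds.
press can only start once cut is done — violated.
cut and anneal both need the brake — holds.
The router is shared by anneal and drill — holds.
drill must be completed before press — violated.

No — it violates: cut and press can't run in the same shift (same mill)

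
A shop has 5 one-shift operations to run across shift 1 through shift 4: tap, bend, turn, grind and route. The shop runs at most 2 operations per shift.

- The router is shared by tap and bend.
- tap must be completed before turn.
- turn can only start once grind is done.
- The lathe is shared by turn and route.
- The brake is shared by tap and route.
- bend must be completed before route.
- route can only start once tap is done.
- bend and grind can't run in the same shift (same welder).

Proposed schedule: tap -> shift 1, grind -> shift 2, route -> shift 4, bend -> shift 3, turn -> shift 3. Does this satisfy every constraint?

Yes, all constraints hold

bend and grind can't run in the same shift (same welder) — holds.
turn can only start once grind is done — holds.
tap must be completed before turn — holds.
The router is shared by tap and bend — holds.
route can only start once tap is done — holds.
The brake is shared by tap and route — holds.
bend must be completed before route — holds.
The lathe is shared by turn and route — holds.
The shop runs at most 2 operations per shift — holds.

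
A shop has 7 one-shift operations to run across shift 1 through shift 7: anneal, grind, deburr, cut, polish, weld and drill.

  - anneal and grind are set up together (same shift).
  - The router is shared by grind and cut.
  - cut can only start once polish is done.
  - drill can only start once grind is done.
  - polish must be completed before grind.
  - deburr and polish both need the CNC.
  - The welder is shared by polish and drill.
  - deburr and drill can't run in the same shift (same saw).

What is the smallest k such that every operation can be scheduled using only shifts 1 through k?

3

The precedence chain requires at least 3 distinct shifts.
3 works (last occupied shift: shift 3): for example anneal -> shift 2, deburr -> shift 2, drill -> shift 3, weld -> shift 1, cut -> shift 3, grind -> shift 2, polish -> shift 1.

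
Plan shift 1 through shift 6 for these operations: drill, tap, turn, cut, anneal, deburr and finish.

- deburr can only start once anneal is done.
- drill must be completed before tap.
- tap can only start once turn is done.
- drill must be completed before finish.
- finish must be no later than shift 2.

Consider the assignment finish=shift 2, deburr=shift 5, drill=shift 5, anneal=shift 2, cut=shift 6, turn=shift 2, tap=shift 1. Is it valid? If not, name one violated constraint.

No — it violates: drill must be completed before tap

deburr can only start once anneal is done — holds.
drill must be completed before tap — violated.
drill must be completed before finish — violated.
tap can only start once turn is done — violated.
finish must be no later than shift 2 — holds.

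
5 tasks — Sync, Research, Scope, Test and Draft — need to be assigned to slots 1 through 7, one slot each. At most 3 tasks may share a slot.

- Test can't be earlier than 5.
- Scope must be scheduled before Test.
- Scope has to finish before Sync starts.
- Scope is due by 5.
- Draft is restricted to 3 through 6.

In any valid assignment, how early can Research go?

Research at 1 is achievable: Sync in 2; Research in 1; Draft in 3; Test in 5; Scope in 1.

1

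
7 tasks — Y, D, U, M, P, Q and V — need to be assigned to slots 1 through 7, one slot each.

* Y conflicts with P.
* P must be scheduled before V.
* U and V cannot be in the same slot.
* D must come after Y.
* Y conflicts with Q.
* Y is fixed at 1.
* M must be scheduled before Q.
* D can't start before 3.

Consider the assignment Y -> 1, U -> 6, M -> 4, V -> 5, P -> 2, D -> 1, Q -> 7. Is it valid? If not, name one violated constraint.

Invalid. D can't start before 3.

Y is fixed at 1 — holds.
Y conflicts with P — holds.
D can't start before 3 — violated.
P must be scheduled before V — holds.
D must come after Y — violated.
M must be scheduled before Q — holds.
U and V cannot be in the same slot — holds.
Y conflicts with Q — holds.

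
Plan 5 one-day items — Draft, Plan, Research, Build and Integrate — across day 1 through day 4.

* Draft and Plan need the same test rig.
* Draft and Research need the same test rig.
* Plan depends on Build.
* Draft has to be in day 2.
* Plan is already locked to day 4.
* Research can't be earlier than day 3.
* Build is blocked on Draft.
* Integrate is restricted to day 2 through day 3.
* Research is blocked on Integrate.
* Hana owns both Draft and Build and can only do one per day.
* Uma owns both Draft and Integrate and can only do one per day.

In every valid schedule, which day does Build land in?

Draft is fixed at day 2 and must come before Build, so Build is at least day 3.
Plan is fixed at day 4 and must come after Build, so Build is at most day 3.
So Build must be day 3.

day 3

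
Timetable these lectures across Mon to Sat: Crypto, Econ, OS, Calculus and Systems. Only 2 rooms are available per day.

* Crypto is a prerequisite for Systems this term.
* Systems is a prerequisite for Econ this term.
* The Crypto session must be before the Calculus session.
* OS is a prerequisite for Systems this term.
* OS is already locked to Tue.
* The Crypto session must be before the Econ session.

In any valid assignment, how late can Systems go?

Fri

Precedence pushes Systems to at least Wed; downstream work caps Systems at Fri.
Systems at Fri is achievable: Calculus -> Tue; Econ -> Sat; OS -> Tue; Crypto -> Mon; Systems -> Fri.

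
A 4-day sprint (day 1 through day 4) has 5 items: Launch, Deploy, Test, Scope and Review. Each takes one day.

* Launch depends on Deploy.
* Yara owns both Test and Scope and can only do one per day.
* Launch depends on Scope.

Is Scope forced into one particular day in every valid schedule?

Scope can be day 1 (e.g. Scope in day 1, Deploy in day 1, Launch in day 2, Test in day 2, Review in day 1) or day 2 (e.g. Scope -> day 2, Launch -> day 3, Test -> day 1, Deploy -> day 1, Review -> day 1).

No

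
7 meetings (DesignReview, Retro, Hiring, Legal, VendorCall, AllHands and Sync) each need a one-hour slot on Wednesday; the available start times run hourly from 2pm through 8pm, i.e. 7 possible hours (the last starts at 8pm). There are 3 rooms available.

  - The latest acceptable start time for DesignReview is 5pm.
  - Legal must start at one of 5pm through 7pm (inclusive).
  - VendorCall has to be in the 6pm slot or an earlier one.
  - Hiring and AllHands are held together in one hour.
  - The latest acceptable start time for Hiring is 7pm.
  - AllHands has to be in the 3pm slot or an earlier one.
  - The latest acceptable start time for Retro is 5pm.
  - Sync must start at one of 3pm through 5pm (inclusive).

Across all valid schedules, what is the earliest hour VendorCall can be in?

2pm

VendorCall's own window allows nothing later than 6pm.
VendorCall at 2pm is achievable: Legal -> 5pm, Hiring -> 2pm, VendorCall -> 2pm, AllHands -> 2pm, Retro -> 3pm, Sync -> 3pm, DesignReview -> 3pm.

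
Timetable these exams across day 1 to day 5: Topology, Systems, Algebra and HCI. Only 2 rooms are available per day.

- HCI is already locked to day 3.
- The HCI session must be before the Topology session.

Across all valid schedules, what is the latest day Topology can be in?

day 5

Precedence pushes Topology to at least day 4.
Topology at day 5 is achievable: Systems=day 1; Topology=day 5; HCI=day 3; Algebra=day 1.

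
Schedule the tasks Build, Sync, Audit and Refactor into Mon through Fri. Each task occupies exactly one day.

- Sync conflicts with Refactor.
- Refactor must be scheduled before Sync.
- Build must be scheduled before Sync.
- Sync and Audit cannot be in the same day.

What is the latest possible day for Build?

Downstream work caps Build at Thu.
Build at Thu is achievable: Build in Thu; Refactor in Mon; Sync in Fri; Audit in Mon.

Thu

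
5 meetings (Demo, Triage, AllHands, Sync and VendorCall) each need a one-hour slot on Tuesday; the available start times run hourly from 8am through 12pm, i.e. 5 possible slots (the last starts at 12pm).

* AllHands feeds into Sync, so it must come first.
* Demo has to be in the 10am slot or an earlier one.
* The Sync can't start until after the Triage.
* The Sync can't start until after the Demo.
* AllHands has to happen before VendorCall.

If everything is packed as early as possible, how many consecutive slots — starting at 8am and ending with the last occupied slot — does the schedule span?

The precedence chain requires at least 2 distinct slots.
2 works (last occupied slot: 9am): for example Sync in 9am; Triage in 8am; VendorCall in 9am; AllHands in 8am; Demo in 8am.

2 slots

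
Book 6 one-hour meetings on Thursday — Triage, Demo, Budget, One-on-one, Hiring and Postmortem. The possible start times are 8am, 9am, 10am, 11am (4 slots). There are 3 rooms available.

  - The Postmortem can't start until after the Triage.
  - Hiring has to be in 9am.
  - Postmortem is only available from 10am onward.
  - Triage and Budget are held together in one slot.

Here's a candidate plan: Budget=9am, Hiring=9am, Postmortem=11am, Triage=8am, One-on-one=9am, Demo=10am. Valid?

Triage and Budget are held together in one slot — violated.
Hiring has to be in 9am — holds.
There are 3 rooms available — holds.
Postmortem is only available from 10am onward — holds.
The Postmortem can't start until after the Triage — holds.

No — it violates: Triage and Budget are held together in one slot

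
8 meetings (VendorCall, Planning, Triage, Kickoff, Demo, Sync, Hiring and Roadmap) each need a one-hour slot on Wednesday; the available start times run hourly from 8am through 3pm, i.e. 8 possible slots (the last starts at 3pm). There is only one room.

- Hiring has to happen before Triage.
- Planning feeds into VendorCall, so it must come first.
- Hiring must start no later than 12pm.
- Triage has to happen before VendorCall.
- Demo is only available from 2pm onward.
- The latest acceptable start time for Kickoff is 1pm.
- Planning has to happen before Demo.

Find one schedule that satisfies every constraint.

Demo=2pm; Kickoff=9am; Hiring=8am; Triage=11am; Roadmap=3pm; Planning=10am; Sync=1pm; VendorCall=12pm

Checking: Planning(10am) before Demo(2pm); Planning(10am) before VendorCall(12pm); Triage(11am) before VendorCall(12pm); Hiring(8am) before Triage(11am); Demo=2pm in [2pm,3pm]; Kickoff=9am in [8am,1pm]; Hiring=8am in [8am,12pm]; max 1 per slot (cap 1).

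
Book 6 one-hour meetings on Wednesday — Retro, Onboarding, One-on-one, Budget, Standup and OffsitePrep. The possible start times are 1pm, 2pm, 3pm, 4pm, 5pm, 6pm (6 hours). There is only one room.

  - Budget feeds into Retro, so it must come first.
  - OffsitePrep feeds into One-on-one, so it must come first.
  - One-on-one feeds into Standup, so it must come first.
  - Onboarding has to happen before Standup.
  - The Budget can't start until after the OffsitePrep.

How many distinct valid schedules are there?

Splitting on Retro: it can be 3pm (2), 4pm (5), 5pm (8), 6pm (11). Listing each branch's schedules as (Onboarding, One-on-one, Budget, Standup, OffsitePrep):
Retro=3pm: (4pm,5pm,2pm,6pm,1pm) (5pm,4pm,2pm,6pm,1pm) — 2.
Retro=4pm: (1pm,5pm,3pm,6pm,2pm) (2pm,5pm,3pm,6pm,1pm) (3pm,5pm,2pm,6pm,1pm) (5pm,2pm,3pm,6pm,1pm) (5pm,3pm,2pm,6pm,1pm) — 5.
Retro=5pm: (1pm,3pm,4pm,6pm,2pm) (1pm,4pm,3pm,6pm,2pm) (2pm,3pm,4pm,6pm,1pm) (2pm,4pm,3pm,6pm,1pm) (3pm,2pm,4pm,6pm,1pm) (3pm,4pm,2pm,6pm,1pm) (4pm,2pm,3pm,6pm,1pm) (4pm,3pm,2pm,6pm,1pm) — 8.
Retro=6pm: (1pm,3pm,4pm,5pm,2pm) (1pm,3pm,5pm,4pm,2pm) (1pm,4pm,3pm,5pm,2pm) (2pm,3pm,4pm,5pm,1pm) (2pm,3pm,5pm,4pm,1pm) (2pm,4pm,3pm,5pm,1pm) (3pm,2pm,4pm,5pm,1pm) (3pm,2pm,5pm,4pm,1pm) (3pm,4pm,2pm,5pm,1pm) (4pm,2pm,3pm,5pm,1pm) (4pm,3pm,2pm,5pm,1pm) — 11.
Summing: 2 + 5 + 8 + 11 = 26.

26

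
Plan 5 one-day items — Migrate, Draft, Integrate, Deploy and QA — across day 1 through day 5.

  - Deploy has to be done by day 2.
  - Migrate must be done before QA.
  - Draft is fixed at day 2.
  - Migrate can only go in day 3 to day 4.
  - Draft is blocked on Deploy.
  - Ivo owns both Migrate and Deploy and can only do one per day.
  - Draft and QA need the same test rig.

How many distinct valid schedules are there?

15

Splitting on Migrate: it can be day 3 (10), day 4 (5). Listing each branch's schedules as (Draft, Integrate, Deploy, QA) by day number:
Migrate=day 3: (2,1,1,4) (2,1,1,5) (2,2,1,4) (2,2,1,5) (2,3,1,4) (2,3,1,5) (2,4,1,4) (2,4,1,5) (2,5,1,4) (2,5,1,5) — 10.
Migrate=day 4: (2,1,1,5) (2,2,1,5) (2,3,1,5) (2,4,1,5) (2,5,1,5) — 5.
Summing: 10 + 5 = 15.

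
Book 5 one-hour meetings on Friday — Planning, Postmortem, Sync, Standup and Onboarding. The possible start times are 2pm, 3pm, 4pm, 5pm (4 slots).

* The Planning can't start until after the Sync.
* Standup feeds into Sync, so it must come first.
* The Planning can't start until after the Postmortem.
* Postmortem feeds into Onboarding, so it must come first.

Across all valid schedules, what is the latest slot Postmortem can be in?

4pm

Downstream work caps Postmortem at 4pm.
Postmortem at 4pm is achievable: Onboarding -> 5pm, Planning -> 5pm, Postmortem -> 4pm, Standup -> 2pm, Sync -> 3pm.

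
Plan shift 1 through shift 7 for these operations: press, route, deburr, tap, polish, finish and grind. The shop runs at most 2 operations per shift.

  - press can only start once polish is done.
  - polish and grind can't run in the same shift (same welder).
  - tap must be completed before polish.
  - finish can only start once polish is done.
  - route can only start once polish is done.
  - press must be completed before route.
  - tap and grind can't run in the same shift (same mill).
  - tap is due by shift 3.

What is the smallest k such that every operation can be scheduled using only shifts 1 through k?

The precedence chain requires at least 4 distinct shifts.
With at most 2 per shift and 7 operations, at least 4 shifts are needed.
4 works (last occupied shift: shift 4): for example grind=shift 4, press=shift 3, tap=shift 1, route=shift 4, finish=shift 3, deburr=shift 1, polish=shift 2.

4 shifts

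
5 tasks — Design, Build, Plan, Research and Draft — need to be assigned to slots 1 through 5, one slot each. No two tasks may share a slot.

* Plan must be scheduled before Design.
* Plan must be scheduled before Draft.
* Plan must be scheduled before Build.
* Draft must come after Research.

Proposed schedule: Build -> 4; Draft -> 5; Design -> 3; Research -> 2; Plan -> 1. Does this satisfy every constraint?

Valid

Plan must be scheduled before Build — holds.
No two tasks may share a slot — holds.
Draft must come after Research — holds.
Plan must be scheduled before Draft — holds.
Plan must be scheduled before Design — holds.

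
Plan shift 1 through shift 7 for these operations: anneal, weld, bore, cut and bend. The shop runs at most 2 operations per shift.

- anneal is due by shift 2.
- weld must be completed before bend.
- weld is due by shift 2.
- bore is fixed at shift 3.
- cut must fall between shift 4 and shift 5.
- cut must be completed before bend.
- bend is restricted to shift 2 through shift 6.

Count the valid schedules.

Splitting on anneal: it can be shift 1 (6), shift 2 (6). Listing each branch's schedules as (weld, bore, cut, bend) by shift number:
anneal=shift 1: (1,3,4,5) (1,3,4,6) (1,3,5,6) (2,3,4,5) (2,3,4,6) (2,3,5,6) — 6.
anneal=shift 2: (1,3,4,5) (1,3,4,6) (1,3,5,6) (2,3,4,5) (2,3,4,6) (2,3,5,6) — 6.
Summing: 6 + 6 = 12.

12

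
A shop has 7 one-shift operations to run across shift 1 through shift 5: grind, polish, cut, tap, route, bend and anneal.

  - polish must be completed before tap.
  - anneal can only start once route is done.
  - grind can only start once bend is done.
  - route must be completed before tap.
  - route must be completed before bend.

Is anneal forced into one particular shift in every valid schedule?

No

anneal can be shift 2 (e.g. grind in shift 3; cut in shift 1; bend in shift 2; route in shift 1; tap in shift 2; polish in shift 1; anneal in shift 2) or shift 3 (e.g. route in shift 1; bend in shift 2; polish in shift 1; anneal in shift 3; cut in shift 1; grind in shift 3; tap in shift 2).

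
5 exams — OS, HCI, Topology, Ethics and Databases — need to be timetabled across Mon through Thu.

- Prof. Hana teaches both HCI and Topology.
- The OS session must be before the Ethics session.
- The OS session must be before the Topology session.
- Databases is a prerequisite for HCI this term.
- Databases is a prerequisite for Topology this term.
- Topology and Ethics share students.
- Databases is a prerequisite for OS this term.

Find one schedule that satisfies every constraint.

Topology -> Wed; Databases -> Mon; Ethics -> Thu; HCI -> Tue; OS -> Tue

Checking: OS(Tue) before Topology(Wed); OS(Tue) before Ethics(Thu); Databases(Mon) before OS(Tue); Databases(Mon) before Topology(Wed); Databases(Mon) before HCI(Tue); HCI(Tue) != Topology(Wed); Topology(Wed) != Ethics(Thu).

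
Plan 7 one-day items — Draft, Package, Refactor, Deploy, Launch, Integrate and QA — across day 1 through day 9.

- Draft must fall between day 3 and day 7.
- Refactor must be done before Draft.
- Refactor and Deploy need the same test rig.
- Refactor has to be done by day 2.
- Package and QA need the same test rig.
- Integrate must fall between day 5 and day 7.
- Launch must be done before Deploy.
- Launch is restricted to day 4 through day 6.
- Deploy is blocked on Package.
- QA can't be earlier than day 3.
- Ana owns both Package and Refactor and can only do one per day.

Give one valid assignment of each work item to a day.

Launch=day 4; Package=day 2; Refactor=day 1; Deploy=day 5; Draft=day 3; Integrate=day 5; QA=day 3

Checking: Package(day 2) before Deploy(day 5); Refactor(day 1) before Draft(day 3); Launch(day 4) before Deploy(day 5); Package(day 2) != QA(day 3); Package(day 2) != Refactor(day 1); Refactor(day 1) != Deploy(day 5); Integrate=day 5 in [day 5,day 7]; Refactor=day 1 in [day 1,day 2]; Draft=day 3 in [day 3,day 7]; QA=day 3 in [day 3,day 9]; Launch=day 4 in [day 4,day 6].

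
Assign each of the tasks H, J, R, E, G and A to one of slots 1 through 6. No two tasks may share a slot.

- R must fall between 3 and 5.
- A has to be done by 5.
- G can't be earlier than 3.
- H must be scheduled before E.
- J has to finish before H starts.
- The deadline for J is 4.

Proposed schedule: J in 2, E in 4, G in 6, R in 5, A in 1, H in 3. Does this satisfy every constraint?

Yes

G can't be earlier than 3 — holds.
The deadline for J is 4 — holds.
J has to finish before H starts — holds.
R must fall between 3 and 5 — holds.
No two tasks may share a slot — holds.
H must be scheduled before E — holds.
A has to be done by 5 — holds.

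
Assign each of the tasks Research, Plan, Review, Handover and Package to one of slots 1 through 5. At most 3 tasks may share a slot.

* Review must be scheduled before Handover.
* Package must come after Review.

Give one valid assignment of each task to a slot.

Plan -> 1; Handover -> 2; Research -> 1; Package -> 2; Review -> 1

Checking: Review(1) before Package(2); Review(1) before Handover(2); max 3 per slot (cap 3).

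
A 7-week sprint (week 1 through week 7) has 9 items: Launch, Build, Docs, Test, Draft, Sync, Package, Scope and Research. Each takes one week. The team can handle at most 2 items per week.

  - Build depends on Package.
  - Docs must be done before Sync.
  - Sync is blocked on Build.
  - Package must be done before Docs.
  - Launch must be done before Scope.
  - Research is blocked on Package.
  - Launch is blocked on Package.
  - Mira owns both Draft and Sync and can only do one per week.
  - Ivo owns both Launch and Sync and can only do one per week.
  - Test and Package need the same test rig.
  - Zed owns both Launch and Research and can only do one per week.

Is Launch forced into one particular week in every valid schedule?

Launch can be week 2 (e.g. Test in week 5; Scope in week 3; Sync in week 4; Launch in week 2; Research in week 4; Draft in week 1; Package in week 1; Docs in week 3; Build in week 2) or week 3 (e.g. Build=week 2, Sync=week 4, Test=week 3, Docs=week 2, Launch=week 3, Scope=week 4, Research=week 5, Draft=week 1, Package=week 1).

No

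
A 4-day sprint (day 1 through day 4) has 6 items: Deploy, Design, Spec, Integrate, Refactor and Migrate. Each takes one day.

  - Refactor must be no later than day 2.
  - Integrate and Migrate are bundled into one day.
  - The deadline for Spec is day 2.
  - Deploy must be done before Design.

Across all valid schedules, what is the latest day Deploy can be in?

Downstream work caps Deploy at day 3.
Deploy at day 3 is achievable: Deploy -> day 3; Spec -> day 1; Refactor -> day 1; Design -> day 4; Migrate -> day 1; Integrate -> day 1.

day 3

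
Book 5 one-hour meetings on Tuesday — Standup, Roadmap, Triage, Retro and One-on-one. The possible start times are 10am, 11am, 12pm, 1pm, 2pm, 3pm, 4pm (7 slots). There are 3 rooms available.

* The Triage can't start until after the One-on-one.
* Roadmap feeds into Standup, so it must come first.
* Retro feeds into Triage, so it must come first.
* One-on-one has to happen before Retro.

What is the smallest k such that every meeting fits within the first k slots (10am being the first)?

3

The precedence chain requires at least 3 distinct slots.
With at most 3 per slot and 5 meetings, at least 2 slots are needed.
3 works (last occupied slot: 12pm): for example Roadmap -> 10am, Retro -> 11am, Triage -> 12pm, Standup -> 11am, One-on-one -> 10am.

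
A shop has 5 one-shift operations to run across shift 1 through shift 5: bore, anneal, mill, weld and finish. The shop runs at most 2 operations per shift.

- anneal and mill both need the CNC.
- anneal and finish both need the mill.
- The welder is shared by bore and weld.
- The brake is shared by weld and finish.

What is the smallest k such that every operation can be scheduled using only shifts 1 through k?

3

With at most 2 per shift and 5 operations, at least 3 shifts are needed.
3 works (last occupied shift: shift 3): for example anneal -> shift 1; bore -> shift 1; weld -> shift 2; mill -> shift 2; finish -> shift 3.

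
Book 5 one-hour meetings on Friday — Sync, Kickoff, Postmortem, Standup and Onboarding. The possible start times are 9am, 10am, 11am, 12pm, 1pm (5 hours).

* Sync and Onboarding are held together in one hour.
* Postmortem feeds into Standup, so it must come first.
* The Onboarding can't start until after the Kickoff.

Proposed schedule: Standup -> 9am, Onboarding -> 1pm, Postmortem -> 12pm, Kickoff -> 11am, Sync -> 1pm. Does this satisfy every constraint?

No — it violates: Postmortem feeds into Standup, so it must come first

Postmortem feeds into Standup, so it must come first — violated.
Sync and Onboarding are held together in one hour — holds.
The Onboarding can't start until after the Kickoff — holds.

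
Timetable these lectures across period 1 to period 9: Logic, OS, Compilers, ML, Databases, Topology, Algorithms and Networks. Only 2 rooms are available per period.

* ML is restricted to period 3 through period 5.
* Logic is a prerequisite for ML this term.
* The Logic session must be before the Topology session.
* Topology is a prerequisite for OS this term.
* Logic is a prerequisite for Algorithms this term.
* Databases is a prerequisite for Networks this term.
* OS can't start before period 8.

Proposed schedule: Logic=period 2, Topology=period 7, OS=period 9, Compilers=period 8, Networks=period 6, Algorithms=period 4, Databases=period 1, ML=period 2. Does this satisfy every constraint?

Databases is a prerequisite for Networks this term — holds.
OS can't start before period 8 — holds.
ML is restricted to period 3 through period 5 — violated.
Logic is a prerequisite for ML this term — violated.
The Logic session must be before the Topology session — holds.
Topology is a prerequisite for OS this term — holds.
Only 2 rooms are available per period — holds.
Logic is a prerequisite for Algorithms this term — holds.

No. ML is restricted to period 3 through period 5 is not satisfied.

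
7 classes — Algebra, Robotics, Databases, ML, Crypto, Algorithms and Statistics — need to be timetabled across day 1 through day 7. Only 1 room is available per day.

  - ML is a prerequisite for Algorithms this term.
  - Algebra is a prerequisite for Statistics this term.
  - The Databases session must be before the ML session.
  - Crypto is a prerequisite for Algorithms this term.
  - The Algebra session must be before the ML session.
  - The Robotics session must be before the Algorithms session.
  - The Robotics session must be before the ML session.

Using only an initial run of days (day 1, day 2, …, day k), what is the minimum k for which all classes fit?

7 days

The precedence chain requires at least 3 distinct days.
With at most 1 per day and 7 classes, at least 7 days are needed.
7 works (last occupied day: day 7): for example Crypto=day 5, Statistics=day 7, Databases=day 3, Robotics=day 2, ML=day 4, Algebra=day 1, Algorithms=day 6.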